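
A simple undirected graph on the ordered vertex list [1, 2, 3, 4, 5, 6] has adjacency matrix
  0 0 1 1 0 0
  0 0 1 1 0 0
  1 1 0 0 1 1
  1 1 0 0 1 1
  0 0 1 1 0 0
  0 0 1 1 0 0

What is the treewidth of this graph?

A width-2 tree decomposition is:
Bags: B1 = {1, 3, 4}  B2 = {3, 4, 5}  B3 = {3, 4, 6}  B4 = {2, 3, 4}
Tree: B1–B2, B2–B3, B3–B4
Every bag has size at most 3, so the width is 3 − 1 = 2 and tw(G) ≤ 2. For the lower bound, G contains the cycle 4–1–3–5–4, so G is not a forest; only forests have treewidth ≤ 1, hence tw(G) ≥ 2. Therefore the treewidth is 2.

2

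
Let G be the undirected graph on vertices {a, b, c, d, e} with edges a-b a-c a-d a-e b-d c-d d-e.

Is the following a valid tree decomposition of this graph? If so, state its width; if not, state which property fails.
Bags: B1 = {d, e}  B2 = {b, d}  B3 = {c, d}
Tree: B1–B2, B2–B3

A tree decomposition must satisfy three properties: every vertex lies in some bag; for every edge, both endpoints lie together in some bag; and for every vertex, the bags containing it form a connected subtree. Here vertex a appears in no bag, so the decomposition is invalid.

No — vertex a appears in no bag.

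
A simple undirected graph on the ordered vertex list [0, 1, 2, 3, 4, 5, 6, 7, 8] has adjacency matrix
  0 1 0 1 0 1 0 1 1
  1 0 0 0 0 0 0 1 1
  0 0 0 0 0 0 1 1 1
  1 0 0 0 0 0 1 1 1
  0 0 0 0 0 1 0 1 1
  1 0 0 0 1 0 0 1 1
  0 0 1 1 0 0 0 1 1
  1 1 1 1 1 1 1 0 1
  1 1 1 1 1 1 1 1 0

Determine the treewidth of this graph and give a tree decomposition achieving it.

Treewidth 3.
One such decomposition:
Bags: B1 = {0, 1, 7, 8}  B2 = {0, 3, 7, 8}  B3 = {0, 5, 7, 8}  B4 = {4, 5, 7, 8}  B5 = {3, 6, 7, 8}  B6 = {2, 6, 7, 8}
Tree: B1–B2, B2–B3, B3–B4, B2–B5, B5–B6

Every bag has size at most 4, so the width is 4 − 1 = 3 and tw(G) ≤ 3. For the lower bound, the 4 vertices {0, 1, 7, 8} are pairwise adjacent, and any tree decomposition puts a clique entirely inside one bag — forcing width ≥ 3. The upper and lower bounds meet at 3, so that is the treewidth.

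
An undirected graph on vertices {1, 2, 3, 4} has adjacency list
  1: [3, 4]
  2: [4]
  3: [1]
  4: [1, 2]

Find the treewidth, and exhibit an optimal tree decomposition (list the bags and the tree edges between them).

Treewidth 1.
Bags: B1 = {1, 3}  B2 = {1, 4}  B3 = {2, 4}
Tree: B1–B2, B2–B3

Each bag holds 2 vertices, so the decomposition has width 1, which upper-bounds the treewidth. G has an edge, so its treewidth is at least 1. Hence tw(G) = 1 exactly.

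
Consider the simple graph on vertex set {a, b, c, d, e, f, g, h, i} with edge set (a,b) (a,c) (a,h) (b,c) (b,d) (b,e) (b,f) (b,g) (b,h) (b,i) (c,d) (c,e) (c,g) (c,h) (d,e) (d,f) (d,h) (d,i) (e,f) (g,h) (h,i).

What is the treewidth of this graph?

3

A width-3 tree decomposition is:
Bags: B1 = {b, c, d, h}  B2 = {b, c, g, h}  B3 = {a, b, c, h}  B4 = {b, c, d, e}  B5 = {b, d, e, f}  B6 = {b, d, h, i}
Tree: B1–B2, B2–B3, B1–B4, B4–B5, B1–B6
Each bag holds 4 vertices, so the decomposition has width 3, which upper-bounds the treewidth. On the other hand G contains the 4-clique {b, c, d, e}. A clique must lie in a single bag of any decomposition, so no decomposition can have width below 3. Combining the bounds, tw(G) = 3.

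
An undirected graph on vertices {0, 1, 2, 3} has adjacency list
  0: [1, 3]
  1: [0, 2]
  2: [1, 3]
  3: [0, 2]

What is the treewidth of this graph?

A width-2 tree decomposition is:
Bags: B1 = {0, 1, 2}  B2 = {0, 2, 3}
Tree: B1–B2
Every bag has size at most 3, so the width is 3 − 1 = 2 and tw(G) ≤ 2. For the lower bound, G contains the cycle 2–1–0–3–2, so G is not a forest; only forests have treewidth ≤ 1, hence tw(G) ≥ 2. Hence tw(G) = 2 exactly.

2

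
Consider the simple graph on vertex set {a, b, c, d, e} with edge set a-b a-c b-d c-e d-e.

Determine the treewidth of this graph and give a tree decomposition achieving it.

Each bag holds 3 vertices, so the decomposition has width 2, which upper-bounds the treewidth. For the lower bound, G contains the cycle c–e–d–b–a–c, so G is not a forest; only forests have treewidth ≤ 1, hence tw(G) ≥ 2. Therefore the treewidth is 2.

Treewidth 2.
One such decomposition:
Bags: B1 = {c, d, e}  B2 = {b, c, d}  B3 = {a, b, c}
Tree: B1–B2, B2–B3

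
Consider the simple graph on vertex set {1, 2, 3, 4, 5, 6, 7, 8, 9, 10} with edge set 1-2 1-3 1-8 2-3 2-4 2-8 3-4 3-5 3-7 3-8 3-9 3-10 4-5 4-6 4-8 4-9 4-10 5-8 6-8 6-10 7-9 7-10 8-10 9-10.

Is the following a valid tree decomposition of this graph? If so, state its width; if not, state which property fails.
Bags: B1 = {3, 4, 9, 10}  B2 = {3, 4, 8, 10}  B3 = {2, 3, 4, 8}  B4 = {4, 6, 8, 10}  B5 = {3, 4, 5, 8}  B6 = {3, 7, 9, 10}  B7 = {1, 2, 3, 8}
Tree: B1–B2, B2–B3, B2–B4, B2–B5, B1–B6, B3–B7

Yes; width 3.

Every vertex of G appears in some bag (union = {1, 2, 3, 4, 5, 6, 7, 8, 9, 10}); every edge is covered by a bag; and for each vertex v the set of bags containing v is connected in the bag tree. The decomposition is therefore valid. The largest bag has 4 vertices, so the width is 3.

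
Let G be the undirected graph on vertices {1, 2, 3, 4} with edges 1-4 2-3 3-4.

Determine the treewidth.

1

A width-1 tree decomposition is:
Bags: B1 = {2, 3}  B2 = {3, 4}  B3 = {1, 4}
Tree: B1–B2, B2–B3
The largest bag has 2 vertices, giving width 1; this decomposition certifies tw(G) ≤ 1. G has an edge, so its treewidth is at least 1. The upper and lower bounds meet at 1, so that is the treewidth.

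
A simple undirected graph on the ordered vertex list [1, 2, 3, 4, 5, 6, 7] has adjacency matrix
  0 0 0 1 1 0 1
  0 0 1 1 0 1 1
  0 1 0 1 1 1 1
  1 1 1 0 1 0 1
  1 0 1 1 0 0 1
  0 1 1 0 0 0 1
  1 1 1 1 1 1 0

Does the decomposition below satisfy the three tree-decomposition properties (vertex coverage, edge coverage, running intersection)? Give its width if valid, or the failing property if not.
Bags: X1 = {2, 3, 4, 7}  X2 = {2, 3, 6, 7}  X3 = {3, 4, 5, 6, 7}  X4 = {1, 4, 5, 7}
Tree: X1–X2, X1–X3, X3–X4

A tree decomposition must satisfy three properties: every vertex lies in some bag; for every edge, both endpoints lie together in some bag; and for every vertex, the bags containing it form a connected subtree. Here bags containing vertex 6 are not connected in the tree, so the decomposition is invalid.

No — bags containing vertex 6 are not connected in the tree.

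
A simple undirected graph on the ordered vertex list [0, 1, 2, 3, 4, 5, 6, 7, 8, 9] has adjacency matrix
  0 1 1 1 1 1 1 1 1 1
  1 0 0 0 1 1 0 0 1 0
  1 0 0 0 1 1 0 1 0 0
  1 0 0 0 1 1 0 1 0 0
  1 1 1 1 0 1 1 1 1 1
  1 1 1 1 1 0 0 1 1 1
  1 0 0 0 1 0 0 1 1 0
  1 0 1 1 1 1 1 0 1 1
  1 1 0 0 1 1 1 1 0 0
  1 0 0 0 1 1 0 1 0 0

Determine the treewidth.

4

A width-4 tree decomposition is:
Bags: B1 = {0, 4, 5, 7, 9}  B2 = {0, 3, 4, 5, 7}  B3 = {0, 4, 5, 7, 8}  B4 = {0, 1, 4, 5, 8}  B5 = {0, 4, 6, 7, 8}  B6 = {0, 2, 4, 5, 7}
Tree: B1–B2, B2–B3, B3–B4, B3–B5, B3–B6
The largest bag has 5 vertices, giving width 4; this decomposition certifies tw(G) ≤ 4. On the other hand G contains the 5-clique {0, 1, 4, 5, 8}. A clique must lie in a single bag of any decomposition, so no decomposition can have width below 4. The upper and lower bounds meet at 4, so that is the treewidth.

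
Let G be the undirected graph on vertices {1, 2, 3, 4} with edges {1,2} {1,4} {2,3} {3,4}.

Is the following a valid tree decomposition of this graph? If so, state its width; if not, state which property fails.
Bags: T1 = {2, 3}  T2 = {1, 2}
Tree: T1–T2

No — vertex 4 appears in no bag.

A tree decomposition must satisfy three properties: every vertex lies in some bag; for every edge, both endpoints lie together in some bag; and for every vertex, the bags containing it form a connected subtree. Here vertex 4 appears in no bag, so the decomposition is invalid.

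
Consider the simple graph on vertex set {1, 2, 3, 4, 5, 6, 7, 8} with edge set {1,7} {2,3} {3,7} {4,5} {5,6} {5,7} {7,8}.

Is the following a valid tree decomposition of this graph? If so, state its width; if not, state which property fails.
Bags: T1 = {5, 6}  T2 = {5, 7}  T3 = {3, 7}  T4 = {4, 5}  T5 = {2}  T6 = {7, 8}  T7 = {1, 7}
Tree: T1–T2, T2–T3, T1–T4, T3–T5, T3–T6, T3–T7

A tree decomposition must satisfy three properties: every vertex lies in some bag; for every edge, both endpoints lie together in some bag; and for every vertex, the bags containing it form a connected subtree. Here edge (3,2) lies in no bag, so the decomposition is invalid.

No — edge (3,2) lies in no bag.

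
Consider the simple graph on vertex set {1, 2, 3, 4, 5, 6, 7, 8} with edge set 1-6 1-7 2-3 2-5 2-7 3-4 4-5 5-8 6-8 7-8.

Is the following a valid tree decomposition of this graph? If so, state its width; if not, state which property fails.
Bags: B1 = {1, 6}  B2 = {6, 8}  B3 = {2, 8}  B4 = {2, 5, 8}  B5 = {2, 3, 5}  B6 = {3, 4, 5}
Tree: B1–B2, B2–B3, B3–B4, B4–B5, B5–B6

No — vertex 7 appears in no bag.

A tree decomposition must satisfy three properties: every vertex lies in some bag; for every edge, both endpoints lie together in some bag; and for every vertex, the bags containing it form a connected subtree. Here vertex 7 appears in no bag, so the decomposition is invalid.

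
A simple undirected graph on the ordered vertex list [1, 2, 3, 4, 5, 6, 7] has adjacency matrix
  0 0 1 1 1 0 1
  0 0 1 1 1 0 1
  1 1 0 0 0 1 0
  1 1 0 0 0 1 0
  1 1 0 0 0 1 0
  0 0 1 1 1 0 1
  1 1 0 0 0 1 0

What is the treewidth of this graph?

A width-3 tree decomposition is:
Bags: B1 = {1, 2, 5, 6}  B2 = {1, 2, 4, 6}  B3 = {1, 2, 3, 6}  B4 = {1, 2, 6, 7}
Tree: B1–B2, B2–B3, B3–B4
Each bag holds 4 vertices, so the decomposition has width 3, which upper-bounds the treewidth. For the lower bound: the 4 vertex sets {1,5}, {2,4}, {6}, {3} are disjoint, each induces a connected subgraph, and every pair is joined by at least one edge of G. Contracting each set to a single vertex therefore yields K_{4} as a minor, and since treewidth is minor-monotone, tw(G) ≥ tw(K_{4}) = 3. Hence tw(G) = 3 exactly.

3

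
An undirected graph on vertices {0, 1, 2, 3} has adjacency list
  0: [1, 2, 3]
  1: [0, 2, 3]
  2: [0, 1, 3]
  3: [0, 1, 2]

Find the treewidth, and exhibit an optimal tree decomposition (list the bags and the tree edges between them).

Treewidth 3.
One optimal decomposition is:
Bags: B1 = {0, 1, 2, 3}
Tree: (single bag)

With just one bag of size 4, the width is 4 − 1 = 3, so tw(G) ≤ 3. On the other hand G contains the 4-clique {0, 1, 2, 3}. A clique must lie in a single bag of any decomposition, so no decomposition can have width below 3. The upper and lower bounds meet at 3, so that is the treewidth.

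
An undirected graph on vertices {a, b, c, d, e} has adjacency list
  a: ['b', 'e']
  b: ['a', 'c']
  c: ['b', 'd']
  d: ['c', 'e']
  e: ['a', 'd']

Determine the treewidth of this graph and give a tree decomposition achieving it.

Treewidth 2.
One such decomposition:
Bags: B1 = {a, b, c}  B2 = {a, c, d}  B3 = {a, d, e}
Tree: B1–B2, B2–B3

The largest bag has 3 vertices, giving width 2; this decomposition certifies tw(G) ≤ 2. The edges a–b–c–d–e–a form a cycle, so G is not a tree and its treewidth is at least 2. The upper and lower bounds meet at 2, so that is the treewidth.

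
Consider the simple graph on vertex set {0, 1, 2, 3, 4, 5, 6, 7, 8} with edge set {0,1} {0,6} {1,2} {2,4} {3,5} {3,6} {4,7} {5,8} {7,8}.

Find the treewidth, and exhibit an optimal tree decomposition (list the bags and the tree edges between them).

Treewidth 2.
One optimal decomposition is:
Bags: B1 = {0, 3, 6}  B2 = {0, 3, 5}  B3 = {0, 5, 8}  B4 = {0, 7, 8}  B5 = {0, 4, 7}  B6 = {0, 2, 4}  B7 = {0, 1, 2}
Tree: B1–B2, B2–B3, B3–B4, B4–B5, B5–B6, B6–B7

Each bag holds 3 vertices, so the decomposition has width 2, which upper-bounds the treewidth. Since 0–6–3–5–8–7–4–2–1–0 is a cycle in G, G is not acyclic. Forests are exactly the graphs of treewidth ≤ 1, so tw(G) ≥ 2. Combining the bounds, tw(G) = 2.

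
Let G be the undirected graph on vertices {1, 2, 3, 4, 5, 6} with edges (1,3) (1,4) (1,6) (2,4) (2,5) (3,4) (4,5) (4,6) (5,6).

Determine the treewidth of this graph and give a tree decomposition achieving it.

Treewidth 2.
One such decomposition:
Bags: B1 = {1, 4, 6}  B2 = {1, 3, 4}  B3 = {4, 5, 6}  B4 = {2, 4, 5}
Tree: B1–B2, B1–B3, B3–B4

The largest bag has 3 vertices, giving width 2; this decomposition certifies tw(G) ≤ 2. Conversely, {1, 3, 4} is a clique of size 3, and the vertices of any clique must share a bag in every tree decomposition; so some bag has ≥ 3 vertices and tw(G) ≥ 2. Therefore the treewidth is 2.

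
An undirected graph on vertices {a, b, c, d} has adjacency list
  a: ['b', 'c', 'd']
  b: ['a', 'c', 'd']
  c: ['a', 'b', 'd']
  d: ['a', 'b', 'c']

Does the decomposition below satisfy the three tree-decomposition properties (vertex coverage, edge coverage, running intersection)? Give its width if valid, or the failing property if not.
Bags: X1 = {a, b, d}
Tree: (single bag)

No — vertex c appears in no bag.

A tree decomposition must satisfy three properties: every vertex lies in some bag; for every edge, both endpoints lie together in some bag; and for every vertex, the bags containing it form a connected subtree. Here vertex c appears in no bag, so the decomposition is invalid.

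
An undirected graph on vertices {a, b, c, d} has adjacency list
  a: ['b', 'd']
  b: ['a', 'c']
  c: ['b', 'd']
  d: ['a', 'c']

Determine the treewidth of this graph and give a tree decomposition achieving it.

Each bag holds 3 vertices, so the decomposition has width 2, which upper-bounds the treewidth. The edges a–d–c–b–a form a cycle, so G is not a tree and its treewidth is at least 2. Therefore the treewidth is 2.

Treewidth 2.
Bags: B1 = {a, c, d}  B2 = {a, b, c}
Tree: B1–B2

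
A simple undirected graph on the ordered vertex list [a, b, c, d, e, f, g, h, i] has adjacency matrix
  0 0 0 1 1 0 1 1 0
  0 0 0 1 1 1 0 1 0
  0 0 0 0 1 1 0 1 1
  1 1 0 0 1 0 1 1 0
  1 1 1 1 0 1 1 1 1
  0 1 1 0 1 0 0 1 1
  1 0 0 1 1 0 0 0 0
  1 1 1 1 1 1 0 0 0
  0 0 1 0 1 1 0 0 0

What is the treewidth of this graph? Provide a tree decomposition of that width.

The largest bag has 4 vertices, giving width 3; this decomposition certifies tw(G) ≤ 3. On the other hand G contains the 4-clique {a, d, e, g}. A clique must lie in a single bag of any decomposition, so no decomposition can have width below 3. Hence tw(G) = 3 exactly.

Treewidth 3.
Bags: B1 = {c, e, f, h}  B2 = {b, e, f, h}  B3 = {b, d, e, h}  B4 = {a, d, e, h}  B5 = {a, d, e, g}  B6 = {c, e, f, i}
Tree: B1–B2, B2–B3, B3–B4, B4–B5, B1–B6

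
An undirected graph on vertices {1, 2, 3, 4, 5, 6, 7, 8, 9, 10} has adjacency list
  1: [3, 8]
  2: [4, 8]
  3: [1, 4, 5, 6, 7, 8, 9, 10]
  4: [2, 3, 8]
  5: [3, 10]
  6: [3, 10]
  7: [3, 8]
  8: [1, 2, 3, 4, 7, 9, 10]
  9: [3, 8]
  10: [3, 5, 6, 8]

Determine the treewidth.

2

A width-2 tree decomposition is:
Bags: B1 = {1, 3, 8}  B2 = {3, 8, 10}  B3 = {3, 4, 8}  B4 = {3, 5, 10}  B5 = {2, 4, 8}  B6 = {3, 7, 8}  B7 = {3, 8, 9}  B8 = {3, 6, 10}
Tree: B1–B2, B1–B3, B2–B4, B3–B5, B2–B6, B1–B7, B2–B8
Every bag has size at most 3, so the width is 3 − 1 = 2 and tw(G) ≤ 2. On the other hand G contains the 3-clique {2, 4, 8}. A clique must lie in a single bag of any decomposition, so no decomposition can have width below 2. Hence tw(G) = 2 exactly.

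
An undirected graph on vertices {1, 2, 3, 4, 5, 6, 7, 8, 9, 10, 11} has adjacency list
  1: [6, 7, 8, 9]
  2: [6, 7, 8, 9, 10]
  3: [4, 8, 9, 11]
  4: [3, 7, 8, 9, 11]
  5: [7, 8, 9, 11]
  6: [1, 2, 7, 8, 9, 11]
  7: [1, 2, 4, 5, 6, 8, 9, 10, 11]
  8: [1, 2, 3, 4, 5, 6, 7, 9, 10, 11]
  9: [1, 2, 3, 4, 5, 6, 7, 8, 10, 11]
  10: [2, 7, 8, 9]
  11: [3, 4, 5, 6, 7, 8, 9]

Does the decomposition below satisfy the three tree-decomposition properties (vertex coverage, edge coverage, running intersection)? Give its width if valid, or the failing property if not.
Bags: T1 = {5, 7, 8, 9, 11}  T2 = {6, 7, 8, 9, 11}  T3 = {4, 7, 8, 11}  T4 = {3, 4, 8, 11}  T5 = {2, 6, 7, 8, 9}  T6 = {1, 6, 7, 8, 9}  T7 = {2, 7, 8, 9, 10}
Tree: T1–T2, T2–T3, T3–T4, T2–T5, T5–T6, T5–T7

No — edge (9,4) lies in no bag.

A tree decomposition must satisfy three properties: every vertex lies in some bag; for every edge, both endpoints lie together in some bag; and for every vertex, the bags containing it form a connected subtree. Here edge (9,4) lies in no bag, so the decomposition is invalid.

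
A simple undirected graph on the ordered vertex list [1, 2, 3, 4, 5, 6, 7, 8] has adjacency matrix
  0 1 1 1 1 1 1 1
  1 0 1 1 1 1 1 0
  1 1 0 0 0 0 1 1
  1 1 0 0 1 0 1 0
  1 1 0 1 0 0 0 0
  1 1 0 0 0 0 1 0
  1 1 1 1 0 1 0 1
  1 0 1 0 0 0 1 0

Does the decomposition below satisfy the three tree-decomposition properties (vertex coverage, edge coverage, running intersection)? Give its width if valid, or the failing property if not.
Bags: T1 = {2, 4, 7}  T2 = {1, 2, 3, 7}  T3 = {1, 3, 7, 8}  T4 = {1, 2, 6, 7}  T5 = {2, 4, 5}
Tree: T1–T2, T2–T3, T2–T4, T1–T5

No — edge (1,4) lies in no bag.

A tree decomposition must satisfy three properties: every vertex lies in some bag; for every edge, both endpoints lie together in some bag; and for every vertex, the bags containing it form a connected subtree. Here edge (1,4) lies in no bag, so the decomposition is invalid.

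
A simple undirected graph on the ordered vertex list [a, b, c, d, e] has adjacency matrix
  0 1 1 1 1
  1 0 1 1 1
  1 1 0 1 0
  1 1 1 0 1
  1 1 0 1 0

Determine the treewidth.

A width-3 tree decomposition is:
Bags: B1 = {a, b, d, e}  B2 = {a, b, c, d}
Tree: B1–B2
Each bag holds 4 vertices, so the decomposition has width 3, which upper-bounds the treewidth. On the other hand G contains the 4-clique {a, b, d, e}. A clique must lie in a single bag of any decomposition, so no decomposition can have width below 3. Therefore the treewidth is 3.

3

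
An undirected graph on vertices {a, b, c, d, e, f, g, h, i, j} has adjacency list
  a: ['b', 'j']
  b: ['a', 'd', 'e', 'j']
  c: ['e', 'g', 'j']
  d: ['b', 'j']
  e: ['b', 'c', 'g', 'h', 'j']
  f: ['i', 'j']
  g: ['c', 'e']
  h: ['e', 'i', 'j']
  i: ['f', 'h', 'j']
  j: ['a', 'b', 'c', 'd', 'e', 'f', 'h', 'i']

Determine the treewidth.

A width-2 tree decomposition is:
Bags: B1 = {b, e, j}  B2 = {a, b, j}  B3 = {e, h, j}  B4 = {c, e, j}  B5 = {h, i, j}  B6 = {c, e, g}  B7 = {f, i, j}  B8 = {b, d, j}
Tree: B1–B2, B1–B3, B3–B4, B3–B5, B4–B6, B5–B7, B1–B8
The largest bag has 3 vertices, giving width 2; this decomposition certifies tw(G) ≤ 2. On the other hand G contains the 3-clique {c, e, g}. A clique must lie in a single bag of any decomposition, so no decomposition can have width below 2. Hence tw(G) = 2 exactly.

2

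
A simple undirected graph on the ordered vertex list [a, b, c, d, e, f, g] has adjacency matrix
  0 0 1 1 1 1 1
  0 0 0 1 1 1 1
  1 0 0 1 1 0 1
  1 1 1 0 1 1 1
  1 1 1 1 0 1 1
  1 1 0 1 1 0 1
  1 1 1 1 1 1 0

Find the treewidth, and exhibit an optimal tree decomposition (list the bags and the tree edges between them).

Each bag holds 5 vertices, so the decomposition has width 4, which upper-bounds the treewidth. Conversely, {a, c, d, e, g} is a clique of size 5, and the vertices of any clique must share a bag in every tree decomposition; so some bag has ≥ 5 vertices and tw(G) ≥ 4. Combining the bounds, tw(G) = 4.

Treewidth 4.
One such decomposition:
Bags: B1 = {b, d, e, f, g}  B2 = {a, d, e, f, g}  B3 = {a, c, d, e, g}
Tree: B1–B2, B2–B3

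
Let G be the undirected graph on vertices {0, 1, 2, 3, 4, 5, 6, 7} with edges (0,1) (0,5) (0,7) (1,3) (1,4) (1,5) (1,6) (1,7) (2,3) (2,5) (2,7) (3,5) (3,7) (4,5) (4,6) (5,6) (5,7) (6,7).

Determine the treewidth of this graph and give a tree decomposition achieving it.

The largest bag has 4 vertices, giving width 3; this decomposition certifies tw(G) ≤ 3. On the other hand G contains the 4-clique {1, 4, 5, 6}. A clique must lie in a single bag of any decomposition, so no decomposition can have width below 3. Combining the bounds, tw(G) = 3.

Treewidth 3.
Bags: B1 = {1, 3, 5, 7}  B2 = {0, 1, 5, 7}  B3 = {1, 5, 6, 7}  B4 = {2, 3, 5, 7}  B5 = {1, 4, 5, 6}
Tree: B1–B2, B1–B3, B1–B4, B3–B5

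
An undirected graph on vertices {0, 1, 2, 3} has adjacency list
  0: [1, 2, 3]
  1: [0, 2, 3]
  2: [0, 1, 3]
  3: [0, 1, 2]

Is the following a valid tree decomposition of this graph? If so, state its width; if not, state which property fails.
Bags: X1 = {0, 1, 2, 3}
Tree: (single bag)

Yes; width 3.

Vertex coverage: the bags together contain {0, 1, 2, 3}, the full vertex set. Edge coverage: each edge of G has both endpoints in at least one bag. Running intersection: for every vertex, the bags containing it form a connected subtree. All three properties hold, so this is a valid tree decomposition of width max|bag| − 1 = 3, and hence tw(G) ≤ 3.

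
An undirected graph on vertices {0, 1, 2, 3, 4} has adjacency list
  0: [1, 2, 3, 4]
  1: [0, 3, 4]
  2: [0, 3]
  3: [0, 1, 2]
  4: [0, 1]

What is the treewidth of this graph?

A width-2 tree decomposition is:
Bags: B1 = {0, 1, 3}  B2 = {0, 2, 3}  B3 = {0, 1, 4}
Tree: B1–B2, B1–B3
Each bag holds 3 vertices, so the decomposition has width 2, which upper-bounds the treewidth. For the lower bound, the 3 vertices {0, 1, 3} are pairwise adjacent, and any tree decomposition puts a clique entirely inside one bag — forcing width ≥ 2. Therefore the treewidth is 2.

2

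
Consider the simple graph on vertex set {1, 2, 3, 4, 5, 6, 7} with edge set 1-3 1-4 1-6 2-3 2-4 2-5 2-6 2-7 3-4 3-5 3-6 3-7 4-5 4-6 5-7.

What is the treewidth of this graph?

A width-3 tree decomposition is:
Bags: B1 = {2, 3, 4, 6}  B2 = {2, 3, 4, 5}  B3 = {2, 3, 5, 7}  B4 = {1, 3, 4, 6}
Tree: B1–B2, B2–B3, B1–B4
Every bag has size at most 4, so the width is 4 − 1 = 3 and tw(G) ≤ 3. Conversely, {1, 3, 4, 6} is a clique of size 4, and the vertices of any clique must share a bag in every tree decomposition; so some bag has ≥ 4 vertices and tw(G) ≥ 3. Combining the bounds, tw(G) = 3.

3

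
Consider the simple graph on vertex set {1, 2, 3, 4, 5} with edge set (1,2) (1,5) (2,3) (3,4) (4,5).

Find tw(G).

A width-2 tree decomposition is:
Bags: B1 = {2, 3, 4}  B2 = {2, 4, 5}  B3 = {1, 2, 5}
Tree: B1–B2, B2–B3
The largest bag has 3 vertices, giving width 2; this decomposition certifies tw(G) ≤ 2. The edges 2–3–4–5–1–2 form a cycle, so G is not a tree and its treewidth is at least 2. The upper and lower bounds meet at 2, so that is the treewidth.

2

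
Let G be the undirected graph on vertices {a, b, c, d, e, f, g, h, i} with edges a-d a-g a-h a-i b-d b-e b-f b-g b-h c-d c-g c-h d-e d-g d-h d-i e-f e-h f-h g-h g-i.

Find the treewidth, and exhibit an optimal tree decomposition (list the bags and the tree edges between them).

Treewidth 3.
Bags: B1 = {c, d, g, h}  B2 = {a, d, g, h}  B3 = {b, d, g, h}  B4 = {b, d, e, h}  B5 = {b, e, f, h}  B6 = {a, d, g, i}
Tree: B1–B2, B2–B3, B3–B4, B4–B5, B2–B6

Each bag holds 4 vertices, so the decomposition has width 3, which upper-bounds the treewidth. Conversely, {c, d, g, h} is a clique of size 4, and the vertices of any clique must share a bag in every tree decomposition; so some bag has ≥ 4 vertices and tw(G) ≥ 3. The upper and lower bounds meet at 3, so that is the treewidth.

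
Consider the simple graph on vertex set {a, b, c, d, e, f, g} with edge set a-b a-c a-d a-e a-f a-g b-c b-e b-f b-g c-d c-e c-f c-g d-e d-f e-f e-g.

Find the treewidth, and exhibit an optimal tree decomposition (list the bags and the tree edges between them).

Treewidth 4.
Bags: B1 = {a, c, d, e, f}  B2 = {a, b, c, e, f}  B3 = {a, b, c, e, g}
Tree: B1–B2, B2–B3

Every bag has size at most 5, so the width is 5 − 1 = 4 and tw(G) ≤ 4. Conversely, {a, b, c, e, g} is a clique of size 5, and the vertices of any clique must share a bag in every tree decomposition; so some bag has ≥ 5 vertices and tw(G) ≥ 4. Therefore the treewidth is 4.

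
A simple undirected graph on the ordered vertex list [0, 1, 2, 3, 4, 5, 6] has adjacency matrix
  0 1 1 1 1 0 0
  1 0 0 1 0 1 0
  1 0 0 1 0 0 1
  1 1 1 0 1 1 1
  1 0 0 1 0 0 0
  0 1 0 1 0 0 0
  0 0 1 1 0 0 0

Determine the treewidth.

2

A width-2 tree decomposition is:
Bags: B1 = {0, 2, 3}  B2 = {0, 1, 3}  B3 = {0, 3, 4}  B4 = {2, 3, 6}  B5 = {1, 3, 5}
Tree: B1–B2, B2–B3, B1–B4, B2–B5
The largest bag has 3 vertices, giving width 2; this decomposition certifies tw(G) ≤ 2. For the lower bound, the 3 vertices {0, 1, 3} are pairwise adjacent, and any tree decomposition puts a clique entirely inside one bag — forcing width ≥ 2. Combining the bounds, tw(G) = 2.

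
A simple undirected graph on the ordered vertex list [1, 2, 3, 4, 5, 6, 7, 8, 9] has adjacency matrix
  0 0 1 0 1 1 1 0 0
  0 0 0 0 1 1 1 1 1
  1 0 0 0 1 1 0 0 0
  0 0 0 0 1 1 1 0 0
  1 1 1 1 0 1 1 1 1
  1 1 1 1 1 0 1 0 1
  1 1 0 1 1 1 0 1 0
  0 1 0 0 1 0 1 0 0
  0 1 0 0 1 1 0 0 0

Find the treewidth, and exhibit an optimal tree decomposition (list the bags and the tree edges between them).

Every bag has size at most 4, so the width is 4 − 1 = 3 and tw(G) ≤ 3. On the other hand G contains the 4-clique {2, 5, 7, 8}. A clique must lie in a single bag of any decomposition, so no decomposition can have width below 3. Therefore the treewidth is 3.

Treewidth 3.
One such decomposition:
Bags: B1 = {2, 5, 6, 7}  B2 = {4, 5, 6, 7}  B3 = {1, 5, 6, 7}  B4 = {2, 5, 7, 8}  B5 = {2, 5, 6, 9}  B6 = {1, 3, 5, 6}
Tree: B1–B2, B2–B3, B1–B4, B1–B5, B3–B6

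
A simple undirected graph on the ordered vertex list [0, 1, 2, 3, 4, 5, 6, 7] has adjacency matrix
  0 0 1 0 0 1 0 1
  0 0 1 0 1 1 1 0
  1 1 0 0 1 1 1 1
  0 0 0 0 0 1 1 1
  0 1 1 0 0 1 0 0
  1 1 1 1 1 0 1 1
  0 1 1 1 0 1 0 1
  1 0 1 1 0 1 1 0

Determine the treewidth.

A width-3 tree decomposition is:
Bags: B1 = {3, 5, 6, 7}  B2 = {2, 5, 6, 7}  B3 = {0, 2, 5, 7}  B4 = {1, 2, 5, 6}  B5 = {1, 2, 4, 5}
Tree: B1–B2, B2–B3, B2–B4, B4–B5
The largest bag has 4 vertices, giving width 3; this decomposition certifies tw(G) ≤ 3. On the other hand G contains the 4-clique {0, 2, 5, 7}. A clique must lie in a single bag of any decomposition, so no decomposition can have width below 3. Combining the bounds, tw(G) = 3.

3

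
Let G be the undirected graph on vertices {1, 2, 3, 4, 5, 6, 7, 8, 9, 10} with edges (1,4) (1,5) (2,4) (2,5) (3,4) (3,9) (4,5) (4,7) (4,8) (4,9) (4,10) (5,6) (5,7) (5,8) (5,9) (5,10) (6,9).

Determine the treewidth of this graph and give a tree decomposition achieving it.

Each bag holds 3 vertices, so the decomposition has width 2, which upper-bounds the treewidth. For the lower bound, the 3 vertices {3, 4, 9} are pairwise adjacent, and any tree decomposition puts a clique entirely inside one bag — forcing width ≥ 2. Hence tw(G) = 2 exactly.

Treewidth 2.
One optimal decomposition is:
Bags: B1 = {3, 4, 9}  B2 = {4, 5, 9}  B3 = {2, 4, 5}  B4 = {1, 4, 5}  B5 = {4, 5, 10}  B6 = {4, 5, 8}  B7 = {5, 6, 9}  B8 = {4, 5, 7}
Tree: B1–B2, B2–B3, B3–B4, B4–B5, B2–B6, B2–B7, B6–B8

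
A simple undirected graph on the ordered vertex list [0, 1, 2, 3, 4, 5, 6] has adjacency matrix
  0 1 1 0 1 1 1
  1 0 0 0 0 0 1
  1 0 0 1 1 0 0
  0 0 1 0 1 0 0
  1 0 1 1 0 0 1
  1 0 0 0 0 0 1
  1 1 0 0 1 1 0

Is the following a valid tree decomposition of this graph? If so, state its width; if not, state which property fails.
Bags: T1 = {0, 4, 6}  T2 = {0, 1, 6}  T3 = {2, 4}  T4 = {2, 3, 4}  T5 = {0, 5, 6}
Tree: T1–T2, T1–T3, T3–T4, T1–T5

A tree decomposition must satisfy three properties: every vertex lies in some bag; for every edge, both endpoints lie together in some bag; and for every vertex, the bags containing it form a connected subtree. Here edge (0,2) lies in no bag, so the decomposition is invalid.

No — edge (0,2) lies in no bag.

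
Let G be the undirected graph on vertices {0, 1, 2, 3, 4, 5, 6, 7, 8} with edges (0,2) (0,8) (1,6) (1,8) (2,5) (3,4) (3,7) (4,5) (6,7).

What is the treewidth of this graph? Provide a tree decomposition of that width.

Each bag holds 3 vertices, so the decomposition has width 2, which upper-bounds the treewidth. The edges 6–7–3–4–5–2–0–8–1–6 form a cycle, so G is not a tree and its treewidth is at least 2. Hence tw(G) = 2 exactly.

Treewidth 2.
Bags: B1 = {3, 6, 7}  B2 = {3, 4, 6}  B3 = {4, 5, 6}  B4 = {2, 5, 6}  B5 = {0, 2, 6}  B6 = {0, 6, 8}  B7 = {1, 6, 8}
Tree: B1–B2, B2–B3, B3–B4, B4–B5, B5–B6, B6–B7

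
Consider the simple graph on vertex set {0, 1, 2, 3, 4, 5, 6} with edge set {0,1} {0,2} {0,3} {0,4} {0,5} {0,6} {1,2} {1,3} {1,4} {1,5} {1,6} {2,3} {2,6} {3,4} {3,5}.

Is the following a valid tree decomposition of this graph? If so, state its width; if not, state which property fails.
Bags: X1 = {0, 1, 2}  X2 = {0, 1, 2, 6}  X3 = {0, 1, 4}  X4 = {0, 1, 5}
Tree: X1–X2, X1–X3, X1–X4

No — vertex 3 appears in no bag.

A tree decomposition must satisfy three properties: every vertex lies in some bag; for every edge, both endpoints lie together in some bag; and for every vertex, the bags containing it form a connected subtree. Here vertex 3 appears in no bag, so the decomposition is invalid.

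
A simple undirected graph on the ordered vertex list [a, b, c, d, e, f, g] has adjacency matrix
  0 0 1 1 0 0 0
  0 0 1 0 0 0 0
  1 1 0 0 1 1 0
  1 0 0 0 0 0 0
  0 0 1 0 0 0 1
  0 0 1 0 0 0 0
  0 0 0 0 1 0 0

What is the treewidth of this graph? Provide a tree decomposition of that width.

Each bag holds 2 vertices, so the decomposition has width 1, which upper-bounds the treewidth. G has an edge, so its treewidth is at least 1. Therefore the treewidth is 1.

Treewidth 1.
One optimal decomposition is:
Bags: B1 = {c, e}  B2 = {a, c}  B3 = {b, c}  B4 = {c, f}  B5 = {e, g}  B6 = {a, d}
Tree: B1–B2, B1–B3, B2–B4, B1–B5, B2–B6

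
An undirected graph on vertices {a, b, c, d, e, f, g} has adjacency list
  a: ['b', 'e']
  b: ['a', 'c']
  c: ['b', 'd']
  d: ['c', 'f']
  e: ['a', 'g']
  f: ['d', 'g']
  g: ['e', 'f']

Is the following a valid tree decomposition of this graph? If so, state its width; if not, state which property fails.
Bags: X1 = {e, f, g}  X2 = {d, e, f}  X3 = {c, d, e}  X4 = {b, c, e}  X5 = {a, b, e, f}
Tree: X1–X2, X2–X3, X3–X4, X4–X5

No — bags containing vertex f are not connected in the tree.

A tree decomposition must satisfy three properties: every vertex lies in some bag; for every edge, both endpoints lie together in some bag; and for every vertex, the bags containing it form a connected subtree. Here bags containing vertex f are not connected in the tree, so the decomposition is invalid.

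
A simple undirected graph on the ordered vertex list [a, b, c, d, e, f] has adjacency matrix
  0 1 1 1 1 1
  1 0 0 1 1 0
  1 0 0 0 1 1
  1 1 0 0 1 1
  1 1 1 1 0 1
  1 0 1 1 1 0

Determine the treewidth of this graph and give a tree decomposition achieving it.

Every bag has size at most 4, so the width is 4 − 1 = 3 and tw(G) ≤ 3. Conversely, {a, d, e, f} is a clique of size 4, and the vertices of any clique must share a bag in every tree decomposition; so some bag has ≥ 4 vertices and tw(G) ≥ 3. Hence tw(G) = 3 exactly.

Treewidth 3.
One such decomposition:
Bags: B1 = {a, b, d, e}  B2 = {a, d, e, f}  B3 = {a, c, e, f}
Tree: B1–B2, B2–B3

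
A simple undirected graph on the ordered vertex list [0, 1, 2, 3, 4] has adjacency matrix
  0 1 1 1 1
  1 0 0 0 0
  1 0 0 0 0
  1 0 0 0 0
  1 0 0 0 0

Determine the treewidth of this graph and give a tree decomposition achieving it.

Treewidth 1.
One such decomposition:
Bags: B1 = {0, 1}  B2 = {0, 4}  B3 = {0, 2}  B4 = {0, 3}
Tree: B1–B2, B1–B3, B2–B4

Each bag holds 2 vertices, so the decomposition has width 1, which upper-bounds the treewidth. Since G has at least one edge (e.g. 1–0), it is not an edgeless graph, so tw(G) ≥ 1. Hence tw(G) = 1 exactly.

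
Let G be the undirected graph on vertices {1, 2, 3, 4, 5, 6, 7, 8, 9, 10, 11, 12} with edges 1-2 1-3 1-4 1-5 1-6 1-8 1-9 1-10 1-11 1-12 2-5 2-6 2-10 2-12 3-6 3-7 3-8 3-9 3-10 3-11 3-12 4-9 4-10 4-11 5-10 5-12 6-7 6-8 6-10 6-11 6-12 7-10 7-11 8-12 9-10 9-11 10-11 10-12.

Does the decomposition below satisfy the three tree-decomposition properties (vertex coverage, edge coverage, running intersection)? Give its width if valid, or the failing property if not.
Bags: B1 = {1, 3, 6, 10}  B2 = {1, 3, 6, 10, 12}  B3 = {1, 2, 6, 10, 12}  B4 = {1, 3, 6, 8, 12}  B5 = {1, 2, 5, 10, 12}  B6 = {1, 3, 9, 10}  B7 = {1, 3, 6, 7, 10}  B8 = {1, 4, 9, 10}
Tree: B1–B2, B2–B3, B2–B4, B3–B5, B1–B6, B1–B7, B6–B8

A tree decomposition must satisfy three properties: every vertex lies in some bag; for every edge, both endpoints lie together in some bag; and for every vertex, the bags containing it form a connected subtree. Here vertex 11 appears in no bag, so the decomposition is invalid.

No — vertex 11 appears in no bag.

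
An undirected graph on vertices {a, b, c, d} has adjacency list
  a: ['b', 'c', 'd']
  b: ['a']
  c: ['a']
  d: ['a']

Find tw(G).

A width-1 tree decomposition is:
Bags: B1 = {a, c}  B2 = {a, b}  B3 = {a, d}
Tree: B1–B2, B2–B3
Every bag has size at most 2, so the width is 2 − 1 = 1 and tw(G) ≤ 1. Any graph with an edge has treewidth ≥ 1, and G has the edge c–a. Therefore the treewidth is 1.

1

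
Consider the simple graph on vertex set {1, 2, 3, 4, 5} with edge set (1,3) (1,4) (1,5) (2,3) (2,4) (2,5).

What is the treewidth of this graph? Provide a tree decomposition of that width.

Treewidth 2.
One such decomposition:
Bags: B1 = {1, 2, 3}  B2 = {1, 2, 5}  B3 = {1, 2, 4}
Tree: B1–B2, B2–B3

Each bag holds 3 vertices, so the decomposition has width 2, which upper-bounds the treewidth. Since 3–2–5–1–3 is a cycle in G, G is not acyclic. Forests are exactly the graphs of treewidth ≤ 1, so tw(G) ≥ 2. Hence tw(G) = 2 exactly.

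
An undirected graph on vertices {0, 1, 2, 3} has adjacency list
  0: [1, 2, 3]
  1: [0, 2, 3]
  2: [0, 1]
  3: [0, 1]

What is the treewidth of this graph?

A width-2 tree decomposition is:
Bags: B1 = {0, 1, 3}  B2 = {0, 1, 2}
Tree: B1–B2
Each bag holds 3 vertices, so the decomposition has width 2, which upper-bounds the treewidth. For the lower bound, the 3 vertices {0, 1, 2} are pairwise adjacent, and any tree decomposition puts a clique entirely inside one bag — forcing width ≥ 2. Hence tw(G) = 2 exactly.

2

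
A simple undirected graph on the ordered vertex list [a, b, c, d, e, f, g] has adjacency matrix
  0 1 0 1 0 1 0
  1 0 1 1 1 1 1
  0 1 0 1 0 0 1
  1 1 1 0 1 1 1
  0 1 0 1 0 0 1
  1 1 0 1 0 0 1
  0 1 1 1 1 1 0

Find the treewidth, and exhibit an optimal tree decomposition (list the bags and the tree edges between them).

Treewidth 3.
One optimal decomposition is:
Bags: B1 = {b, c, d, g}  B2 = {b, d, e, g}  B3 = {b, d, f, g}  B4 = {a, b, d, f}
Tree: B1–B2, B1–B3, B3–B4

Every bag has size at most 4, so the width is 4 − 1 = 3 and tw(G) ≤ 3. On the other hand G contains the 4-clique {b, d, e, g}. A clique must lie in a single bag of any decomposition, so no decomposition can have width below 3. Combining the bounds, tw(G) = 3.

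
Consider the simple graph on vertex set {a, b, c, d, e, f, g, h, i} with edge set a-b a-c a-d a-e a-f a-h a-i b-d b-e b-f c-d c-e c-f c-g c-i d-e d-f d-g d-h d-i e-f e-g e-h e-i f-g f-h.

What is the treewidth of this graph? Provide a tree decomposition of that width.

Treewidth 4.
One optimal decomposition is:
Bags: B1 = {c, d, e, f, g}  B2 = {a, c, d, e, f}  B3 = {a, b, d, e, f}  B4 = {a, c, d, e, i}  B5 = {a, d, e, f, h}
Tree: B1–B2, B2–B3, B2–B4, B2–B5

The largest bag has 5 vertices, giving width 4; this decomposition certifies tw(G) ≤ 4. For the lower bound, the 5 vertices {c, d, e, f, g} are pairwise adjacent, and any tree decomposition puts a clique entirely inside one bag — forcing width ≥ 4. Therefore the treewidth is 4.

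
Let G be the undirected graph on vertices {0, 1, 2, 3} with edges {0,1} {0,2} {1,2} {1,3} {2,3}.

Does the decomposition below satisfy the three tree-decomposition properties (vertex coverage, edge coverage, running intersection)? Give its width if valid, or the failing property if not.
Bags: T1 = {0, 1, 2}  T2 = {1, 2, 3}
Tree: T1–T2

Every vertex of G appears in some bag (union = {0, 1, 2, 3}); every edge is covered by a bag; and for each vertex v the set of bags containing v is connected in the bag tree. The decomposition is therefore valid. The largest bag has 3 vertices, so the width is 2.

Yes; width 2.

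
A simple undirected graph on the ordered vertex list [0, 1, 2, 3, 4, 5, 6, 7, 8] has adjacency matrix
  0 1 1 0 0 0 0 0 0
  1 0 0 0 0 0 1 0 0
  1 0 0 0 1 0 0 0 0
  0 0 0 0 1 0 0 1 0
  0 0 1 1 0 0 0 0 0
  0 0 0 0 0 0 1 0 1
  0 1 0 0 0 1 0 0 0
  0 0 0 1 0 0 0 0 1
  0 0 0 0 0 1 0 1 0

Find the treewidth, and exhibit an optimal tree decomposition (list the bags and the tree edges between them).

Treewidth 2.
One such decomposition:
Bags: B1 = {1, 5, 6}  B2 = {0, 1, 5}  B3 = {0, 2, 5}  B4 = {2, 4, 5}  B5 = {3, 4, 5}  B6 = {3, 5, 7}  B7 = {5, 7, 8}
Tree: B1–B2, B2–B3, B3–B4, B4–B5, B5–B6, B6–B7

The largest bag has 3 vertices, giving width 2; this decomposition certifies tw(G) ≤ 2. The edges 5–6–1–0–2–4–3–7–8–5 form a cycle, so G is not a tree and its treewidth is at least 2. Hence tw(G) = 2 exactly.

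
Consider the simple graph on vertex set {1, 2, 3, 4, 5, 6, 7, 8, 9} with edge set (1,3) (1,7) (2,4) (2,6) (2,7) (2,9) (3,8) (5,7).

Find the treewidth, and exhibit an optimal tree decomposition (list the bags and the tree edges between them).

Treewidth 1.
One such decomposition:
Bags: B1 = {1, 7}  B2 = {5, 7}  B3 = {2, 7}  B4 = {1, 3}  B5 = {2, 9}  B6 = {3, 8}  B7 = {2, 6}  B8 = {2, 4}
Tree: B1–B2, B2–B3, B1–B4, B3–B5, B4–B6, B5–B7, B5–B8

Each bag holds 2 vertices, so the decomposition has width 1, which upper-bounds the treewidth. Any graph with an edge has treewidth ≥ 1, and G has the edge 1–7. Combining the bounds, tw(G) = 1.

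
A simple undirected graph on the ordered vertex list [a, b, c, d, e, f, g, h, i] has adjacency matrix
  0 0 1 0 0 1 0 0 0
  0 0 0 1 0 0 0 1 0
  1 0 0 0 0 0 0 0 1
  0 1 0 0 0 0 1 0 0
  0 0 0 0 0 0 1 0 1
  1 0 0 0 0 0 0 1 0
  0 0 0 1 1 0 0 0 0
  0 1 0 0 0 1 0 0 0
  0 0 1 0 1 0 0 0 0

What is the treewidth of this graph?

2

A width-2 tree decomposition is:
Bags: B1 = {a, f, h}  B2 = {a, c, h}  B3 = {c, h, i}  B4 = {e, h, i}  B5 = {e, g, h}  B6 = {d, g, h}  B7 = {b, d, h}
Tree: B1–B2, B2–B3, B3–B4, B4–B5, B5–B6, B6–B7
Every bag has size at most 3, so the width is 3 − 1 = 2 and tw(G) ≤ 2. Since h–f–a–c–i–e–g–d–b–h is a cycle in G, G is not acyclic. Forests are exactly the graphs of treewidth ≤ 1, so tw(G) ≥ 2. Hence tw(G) = 2 exactly.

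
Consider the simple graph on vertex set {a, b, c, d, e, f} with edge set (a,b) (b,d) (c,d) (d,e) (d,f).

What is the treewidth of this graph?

A width-1 tree decomposition is:
Bags: B1 = {b, d}  B2 = {d, f}  B3 = {d, e}  B4 = {c, d}  B5 = {a, b}
Tree: B1–B2, B2–B3, B2–B4, B1–B5
The largest bag has 2 vertices, giving width 1; this decomposition certifies tw(G) ≤ 1. Since G has at least one edge (e.g. d–b), it is not an edgeless graph, so tw(G) ≥ 1. The upper and lower bounds meet at 1, so that is the treewidth.

1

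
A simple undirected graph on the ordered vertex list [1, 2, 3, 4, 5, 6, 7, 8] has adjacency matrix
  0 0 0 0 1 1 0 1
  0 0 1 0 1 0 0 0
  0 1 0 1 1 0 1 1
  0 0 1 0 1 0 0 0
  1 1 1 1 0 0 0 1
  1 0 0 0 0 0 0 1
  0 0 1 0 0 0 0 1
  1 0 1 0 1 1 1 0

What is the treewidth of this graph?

A width-2 tree decomposition is:
Bags: B1 = {2, 3, 5}  B2 = {3, 5, 8}  B3 = {1, 5, 8}  B4 = {3, 7, 8}  B5 = {3, 4, 5}  B6 = {1, 6, 8}
Tree: B1–B2, B2–B3, B2–B4, B2–B5, B3–B6
The largest bag has 3 vertices, giving width 2; this decomposition certifies tw(G) ≤ 2. On the other hand G contains the 3-clique {1, 5, 8}. A clique must lie in a single bag of any decomposition, so no decomposition can have width below 2. Therefore the treewidth is 2.

2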